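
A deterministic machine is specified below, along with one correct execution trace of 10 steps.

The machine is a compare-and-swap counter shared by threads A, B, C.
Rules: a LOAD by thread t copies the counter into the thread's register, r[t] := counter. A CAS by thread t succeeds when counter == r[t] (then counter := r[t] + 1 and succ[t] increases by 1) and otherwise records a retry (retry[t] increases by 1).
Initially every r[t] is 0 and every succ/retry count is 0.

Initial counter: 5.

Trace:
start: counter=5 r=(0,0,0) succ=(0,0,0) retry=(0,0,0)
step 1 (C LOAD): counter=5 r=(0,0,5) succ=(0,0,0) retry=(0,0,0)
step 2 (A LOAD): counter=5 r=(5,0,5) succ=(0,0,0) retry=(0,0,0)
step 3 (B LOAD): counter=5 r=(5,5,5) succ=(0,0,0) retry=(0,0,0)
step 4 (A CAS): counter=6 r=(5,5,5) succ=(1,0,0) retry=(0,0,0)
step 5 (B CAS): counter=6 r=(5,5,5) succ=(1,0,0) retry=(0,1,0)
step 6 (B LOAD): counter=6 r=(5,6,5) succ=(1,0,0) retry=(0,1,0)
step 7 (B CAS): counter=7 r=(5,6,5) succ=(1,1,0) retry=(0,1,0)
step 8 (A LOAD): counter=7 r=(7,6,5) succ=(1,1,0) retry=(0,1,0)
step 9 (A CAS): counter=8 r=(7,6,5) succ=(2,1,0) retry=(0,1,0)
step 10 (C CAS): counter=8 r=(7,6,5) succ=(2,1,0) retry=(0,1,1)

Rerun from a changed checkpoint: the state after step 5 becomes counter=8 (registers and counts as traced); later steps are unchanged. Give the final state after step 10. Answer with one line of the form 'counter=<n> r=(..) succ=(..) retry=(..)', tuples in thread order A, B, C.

counter=10 r=(9,8,5) succ=(2,1,0) retry=(0,1,1)

state after step 5 := counter=8 r=(5,5,5) succ=(1,0,0) retry=(0,1,0)
step 6 (B LOAD): counter=8 r=(5,8,5) succ=(1,0,0) retry=(0,1,0)
step 7 (B CAS): counter=9 r=(5,8,5) succ=(1,1,0) retry=(0,1,0)
step 8 (A LOAD): counter=9 r=(9,8,5) succ=(1,1,0) retry=(0,1,0)
step 9 (A CAS): counter=10 r=(9,8,5) succ=(2,1,0) retry=(0,1,0)
step 10 (C CAS): counter=10 r=(9,8,5) succ=(2,1,0) retry=(0,1,1)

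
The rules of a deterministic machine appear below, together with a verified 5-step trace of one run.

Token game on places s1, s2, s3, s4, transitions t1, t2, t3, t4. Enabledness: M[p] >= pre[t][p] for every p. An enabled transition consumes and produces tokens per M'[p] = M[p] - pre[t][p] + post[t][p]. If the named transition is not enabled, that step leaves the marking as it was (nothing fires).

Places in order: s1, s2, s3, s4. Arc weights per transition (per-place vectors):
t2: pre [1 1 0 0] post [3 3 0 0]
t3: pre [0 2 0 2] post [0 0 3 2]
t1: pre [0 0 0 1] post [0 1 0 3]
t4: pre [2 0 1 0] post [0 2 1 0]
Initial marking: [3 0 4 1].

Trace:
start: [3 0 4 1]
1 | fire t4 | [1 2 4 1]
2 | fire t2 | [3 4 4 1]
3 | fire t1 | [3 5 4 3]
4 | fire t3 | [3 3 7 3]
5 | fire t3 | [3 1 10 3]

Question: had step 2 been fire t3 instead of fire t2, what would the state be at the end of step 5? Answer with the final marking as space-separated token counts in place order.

(re-executing from step 2 with the substitution; state before step 2: [1 2 4 1])
2 | fire t3 | [1 2 4 1]
3 | fire t1 | [1 3 4 3]
4 | fire t3 | [1 1 7 3]
5 | fire t3 | [1 1 7 3]

1 1 7 3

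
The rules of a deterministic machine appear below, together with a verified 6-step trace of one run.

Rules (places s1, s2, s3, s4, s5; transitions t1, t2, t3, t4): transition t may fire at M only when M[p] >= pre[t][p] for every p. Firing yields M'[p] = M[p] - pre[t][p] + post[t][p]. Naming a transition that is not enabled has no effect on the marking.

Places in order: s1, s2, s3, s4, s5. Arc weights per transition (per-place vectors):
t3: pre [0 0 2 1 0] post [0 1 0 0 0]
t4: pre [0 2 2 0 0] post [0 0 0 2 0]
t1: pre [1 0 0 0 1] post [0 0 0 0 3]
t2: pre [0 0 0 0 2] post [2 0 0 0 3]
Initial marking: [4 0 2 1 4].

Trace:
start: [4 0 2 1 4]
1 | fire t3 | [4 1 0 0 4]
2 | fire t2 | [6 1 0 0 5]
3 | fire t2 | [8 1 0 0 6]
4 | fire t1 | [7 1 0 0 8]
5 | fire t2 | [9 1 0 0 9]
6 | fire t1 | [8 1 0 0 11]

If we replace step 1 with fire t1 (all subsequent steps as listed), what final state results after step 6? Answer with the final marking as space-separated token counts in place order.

7 0 2 1 13

(re-executing from step 1 with the substitution; state before step 1: [4 0 2 1 4])
1 | fire t1 | [3 0 2 1 6]
2 | fire t2 | [5 0 2 1 7]
3 | fire t2 | [7 0 2 1 8]
4 | fire t1 | [6 0 2 1 10]
5 | fire t2 | [8 0 2 1 11]
6 | fire t1 | [7 0 2 1 13]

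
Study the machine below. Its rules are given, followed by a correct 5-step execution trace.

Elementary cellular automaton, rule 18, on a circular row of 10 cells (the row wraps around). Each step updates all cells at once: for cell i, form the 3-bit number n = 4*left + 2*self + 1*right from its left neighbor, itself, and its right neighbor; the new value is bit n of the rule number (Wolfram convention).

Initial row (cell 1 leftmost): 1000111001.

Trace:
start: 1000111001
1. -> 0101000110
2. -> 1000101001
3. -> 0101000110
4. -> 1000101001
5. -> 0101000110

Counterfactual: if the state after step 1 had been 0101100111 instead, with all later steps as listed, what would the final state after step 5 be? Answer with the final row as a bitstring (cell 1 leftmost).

0010000001

state after step 1 := 0101100111
2. -> 0000011000
3. -> 0000100100
4. -> 0001011010
5. -> 0010000001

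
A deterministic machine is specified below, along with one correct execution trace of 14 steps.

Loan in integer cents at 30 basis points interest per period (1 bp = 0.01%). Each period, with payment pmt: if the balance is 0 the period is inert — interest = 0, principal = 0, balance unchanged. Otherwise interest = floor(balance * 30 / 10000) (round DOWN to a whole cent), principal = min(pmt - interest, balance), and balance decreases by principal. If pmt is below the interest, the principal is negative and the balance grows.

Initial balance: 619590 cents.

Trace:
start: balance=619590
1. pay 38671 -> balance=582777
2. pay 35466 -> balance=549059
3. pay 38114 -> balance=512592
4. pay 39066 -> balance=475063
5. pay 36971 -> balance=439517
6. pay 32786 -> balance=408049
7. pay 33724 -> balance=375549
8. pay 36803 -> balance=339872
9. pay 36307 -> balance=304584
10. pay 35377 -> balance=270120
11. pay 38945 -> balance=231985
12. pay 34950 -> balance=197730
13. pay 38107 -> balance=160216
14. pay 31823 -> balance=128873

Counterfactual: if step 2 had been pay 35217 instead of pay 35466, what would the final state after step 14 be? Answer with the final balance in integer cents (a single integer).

(re-executing from step 2 with the substitution; state before step 2: balance=582777)
2. pay 35217 -> balance=549308
3. pay 38114 -> balance=512841
4. pay 39066 -> balance=475313
5. pay 36971 -> balance=439767
6. pay 32786 -> balance=408300
7. pay 33724 -> balance=375800
8. pay 36803 -> balance=340124
9. pay 36307 -> balance=304837
10. pay 35377 -> balance=270374
11. pay 38945 -> balance=232240
12. pay 34950 -> balance=197986
13. pay 38107 -> balance=160472
14. pay 31823 -> balance=129130

129130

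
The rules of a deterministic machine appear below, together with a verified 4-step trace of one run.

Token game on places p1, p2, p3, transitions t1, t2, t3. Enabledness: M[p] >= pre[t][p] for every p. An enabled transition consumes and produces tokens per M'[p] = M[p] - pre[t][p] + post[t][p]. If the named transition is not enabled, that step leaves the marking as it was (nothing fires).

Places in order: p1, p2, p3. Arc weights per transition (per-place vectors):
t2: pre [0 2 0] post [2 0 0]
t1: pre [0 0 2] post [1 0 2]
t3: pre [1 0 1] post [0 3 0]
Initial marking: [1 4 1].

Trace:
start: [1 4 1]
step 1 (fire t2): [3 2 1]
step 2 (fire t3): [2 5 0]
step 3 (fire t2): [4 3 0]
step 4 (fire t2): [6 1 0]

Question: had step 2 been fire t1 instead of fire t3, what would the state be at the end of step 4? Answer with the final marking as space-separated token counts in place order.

5 0 1

(re-executing from step 2 with the substitution; state before step 2: [3 2 1])
step 2 (fire t1): [3 2 1]
step 3 (fire t2): [5 0 1]
step 4 (fire t2): [5 0 1]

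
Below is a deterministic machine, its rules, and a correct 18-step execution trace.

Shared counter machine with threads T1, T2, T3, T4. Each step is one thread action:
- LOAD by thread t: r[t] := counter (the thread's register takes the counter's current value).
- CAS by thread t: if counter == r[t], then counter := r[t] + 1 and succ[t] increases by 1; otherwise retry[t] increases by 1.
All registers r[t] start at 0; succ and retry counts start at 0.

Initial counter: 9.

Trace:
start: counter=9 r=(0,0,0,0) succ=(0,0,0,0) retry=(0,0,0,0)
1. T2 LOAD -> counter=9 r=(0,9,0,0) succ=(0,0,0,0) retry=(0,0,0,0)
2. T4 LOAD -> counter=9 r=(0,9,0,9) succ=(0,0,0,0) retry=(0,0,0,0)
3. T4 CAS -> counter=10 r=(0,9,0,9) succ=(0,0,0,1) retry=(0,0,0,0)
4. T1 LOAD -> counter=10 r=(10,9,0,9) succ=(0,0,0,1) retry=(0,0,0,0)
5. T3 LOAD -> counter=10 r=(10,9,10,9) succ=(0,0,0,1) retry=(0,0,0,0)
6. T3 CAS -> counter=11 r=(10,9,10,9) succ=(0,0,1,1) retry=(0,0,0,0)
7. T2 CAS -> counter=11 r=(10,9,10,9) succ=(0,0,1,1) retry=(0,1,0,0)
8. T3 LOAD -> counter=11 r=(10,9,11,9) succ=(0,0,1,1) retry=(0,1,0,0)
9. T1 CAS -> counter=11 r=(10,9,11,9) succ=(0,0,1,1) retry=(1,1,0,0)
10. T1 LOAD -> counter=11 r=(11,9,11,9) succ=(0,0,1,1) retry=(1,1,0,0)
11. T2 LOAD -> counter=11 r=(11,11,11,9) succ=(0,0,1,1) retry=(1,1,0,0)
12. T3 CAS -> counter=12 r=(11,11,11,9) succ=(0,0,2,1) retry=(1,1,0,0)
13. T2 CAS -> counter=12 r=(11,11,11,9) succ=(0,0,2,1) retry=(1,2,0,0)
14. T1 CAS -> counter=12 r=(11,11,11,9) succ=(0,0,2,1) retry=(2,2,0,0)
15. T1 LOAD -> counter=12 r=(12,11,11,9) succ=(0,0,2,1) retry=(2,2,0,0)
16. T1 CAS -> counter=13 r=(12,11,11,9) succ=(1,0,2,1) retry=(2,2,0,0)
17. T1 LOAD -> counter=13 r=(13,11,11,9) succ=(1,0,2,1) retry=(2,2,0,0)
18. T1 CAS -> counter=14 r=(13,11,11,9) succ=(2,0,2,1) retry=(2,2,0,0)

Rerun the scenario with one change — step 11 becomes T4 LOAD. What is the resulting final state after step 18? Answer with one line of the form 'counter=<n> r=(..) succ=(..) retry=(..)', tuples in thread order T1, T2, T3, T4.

counter=14 r=(13,9,11,11) succ=(2,0,2,1) retry=(2,2,0,0)

(re-executing from step 11 with the substitution; state before step 11: counter=11 r=(11,9,11,9) succ=(0,0,1,1) retry=(1,1,0,0))
11. T4 LOAD -> counter=11 r=(11,9,11,11) succ=(0,0,1,1) retry=(1,1,0,0)
12. T3 CAS -> counter=12 r=(11,9,11,11) succ=(0,0,2,1) retry=(1,1,0,0)
13. T2 CAS -> counter=12 r=(11,9,11,11) succ=(0,0,2,1) retry=(1,2,0,0)
14. T1 CAS -> counter=12 r=(11,9,11,11) succ=(0,0,2,1) retry=(2,2,0,0)
15. T1 LOAD -> counter=12 r=(12,9,11,11) succ=(0,0,2,1) retry=(2,2,0,0)
16. T1 CAS -> counter=13 r=(12,9,11,11) succ=(1,0,2,1) retry=(2,2,0,0)
17. T1 LOAD -> counter=13 r=(13,9,11,11) succ=(1,0,2,1) retry=(2,2,0,0)
18. T1 CAS -> counter=14 r=(13,9,11,11) succ=(2,0,2,1) retry=(2,2,0,0)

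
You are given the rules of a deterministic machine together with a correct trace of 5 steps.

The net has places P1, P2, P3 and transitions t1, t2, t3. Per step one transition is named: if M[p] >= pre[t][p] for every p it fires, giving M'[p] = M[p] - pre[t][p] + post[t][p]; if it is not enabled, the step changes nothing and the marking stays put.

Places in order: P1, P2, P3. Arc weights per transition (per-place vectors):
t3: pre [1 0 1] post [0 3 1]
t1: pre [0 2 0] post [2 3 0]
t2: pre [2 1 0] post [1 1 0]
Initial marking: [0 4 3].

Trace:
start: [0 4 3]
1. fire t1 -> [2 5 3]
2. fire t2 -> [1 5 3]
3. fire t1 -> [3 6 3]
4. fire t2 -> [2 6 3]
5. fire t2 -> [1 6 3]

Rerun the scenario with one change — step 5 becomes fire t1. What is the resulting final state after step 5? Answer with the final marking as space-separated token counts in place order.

4 7 3

(re-executing from step 5 with the substitution; state before step 5: [2 6 3])
5. fire t1 -> [4 7 3]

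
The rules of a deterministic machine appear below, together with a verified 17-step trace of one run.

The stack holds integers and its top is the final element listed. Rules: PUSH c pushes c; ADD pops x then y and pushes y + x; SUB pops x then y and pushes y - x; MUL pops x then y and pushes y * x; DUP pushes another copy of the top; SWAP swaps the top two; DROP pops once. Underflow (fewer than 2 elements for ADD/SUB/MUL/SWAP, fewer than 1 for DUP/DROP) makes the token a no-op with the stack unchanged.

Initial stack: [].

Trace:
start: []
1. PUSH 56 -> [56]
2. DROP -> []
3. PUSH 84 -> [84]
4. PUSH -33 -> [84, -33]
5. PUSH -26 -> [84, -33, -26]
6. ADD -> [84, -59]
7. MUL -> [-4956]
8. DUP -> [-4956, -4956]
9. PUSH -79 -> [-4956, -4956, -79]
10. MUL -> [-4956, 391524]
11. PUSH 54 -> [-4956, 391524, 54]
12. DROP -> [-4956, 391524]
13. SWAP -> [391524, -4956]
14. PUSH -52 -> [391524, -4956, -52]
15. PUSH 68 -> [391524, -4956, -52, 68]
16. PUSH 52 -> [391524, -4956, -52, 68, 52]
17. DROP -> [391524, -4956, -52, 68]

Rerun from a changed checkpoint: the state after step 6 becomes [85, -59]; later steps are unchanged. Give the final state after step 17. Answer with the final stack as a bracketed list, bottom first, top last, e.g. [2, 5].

state after step 6 := [85, -59]
7. MUL -> [-5015]
8. DUP -> [-5015, -5015]
9. PUSH -79 -> [-5015, -5015, -79]
10. MUL -> [-5015, 396185]
11. PUSH 54 -> [-5015, 396185, 54]
12. DROP -> [-5015, 396185]
13. SWAP -> [396185, -5015]
14. PUSH -52 -> [396185, -5015, -52]
15. PUSH 68 -> [396185, -5015, -52, 68]
16. PUSH 52 -> [396185, -5015, -52, 68, 52]
17. DROP -> [396185, -5015, -52, 68]

[396185, -5015, -52, 68]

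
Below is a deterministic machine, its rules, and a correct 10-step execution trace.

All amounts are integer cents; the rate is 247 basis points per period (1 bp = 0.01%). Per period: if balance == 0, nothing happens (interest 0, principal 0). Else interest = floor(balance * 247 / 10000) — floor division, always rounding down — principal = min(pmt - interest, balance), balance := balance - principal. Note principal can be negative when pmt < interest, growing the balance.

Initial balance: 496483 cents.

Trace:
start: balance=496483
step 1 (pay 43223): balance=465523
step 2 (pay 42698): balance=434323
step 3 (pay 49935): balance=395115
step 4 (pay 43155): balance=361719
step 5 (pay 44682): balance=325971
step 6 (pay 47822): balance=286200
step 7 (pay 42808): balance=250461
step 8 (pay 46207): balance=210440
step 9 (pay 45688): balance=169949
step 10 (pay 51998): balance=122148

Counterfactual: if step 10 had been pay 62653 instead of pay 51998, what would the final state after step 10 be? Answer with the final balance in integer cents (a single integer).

111493

(re-executing from step 10 with the substitution; state before step 10: balance=169949)
step 10 (pay 62653): balance=111493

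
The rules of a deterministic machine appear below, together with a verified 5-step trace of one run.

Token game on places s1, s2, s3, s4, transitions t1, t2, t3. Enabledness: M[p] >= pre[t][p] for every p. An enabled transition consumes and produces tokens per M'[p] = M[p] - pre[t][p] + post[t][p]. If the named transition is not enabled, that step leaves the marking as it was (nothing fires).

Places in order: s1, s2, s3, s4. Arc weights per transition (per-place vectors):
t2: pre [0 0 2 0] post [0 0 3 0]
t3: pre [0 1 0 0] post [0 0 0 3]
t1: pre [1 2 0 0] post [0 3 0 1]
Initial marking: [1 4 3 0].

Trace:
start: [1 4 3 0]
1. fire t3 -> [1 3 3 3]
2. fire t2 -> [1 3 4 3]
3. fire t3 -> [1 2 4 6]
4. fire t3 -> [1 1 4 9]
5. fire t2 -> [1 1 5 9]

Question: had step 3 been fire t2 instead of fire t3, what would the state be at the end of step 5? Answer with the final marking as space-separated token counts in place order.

1 2 6 6

(re-executing from step 3 with the substitution; state before step 3: [1 3 4 3])
3. fire t2 -> [1 3 5 3]
4. fire t3 -> [1 2 5 6]
5. fire t2 -> [1 2 6 6]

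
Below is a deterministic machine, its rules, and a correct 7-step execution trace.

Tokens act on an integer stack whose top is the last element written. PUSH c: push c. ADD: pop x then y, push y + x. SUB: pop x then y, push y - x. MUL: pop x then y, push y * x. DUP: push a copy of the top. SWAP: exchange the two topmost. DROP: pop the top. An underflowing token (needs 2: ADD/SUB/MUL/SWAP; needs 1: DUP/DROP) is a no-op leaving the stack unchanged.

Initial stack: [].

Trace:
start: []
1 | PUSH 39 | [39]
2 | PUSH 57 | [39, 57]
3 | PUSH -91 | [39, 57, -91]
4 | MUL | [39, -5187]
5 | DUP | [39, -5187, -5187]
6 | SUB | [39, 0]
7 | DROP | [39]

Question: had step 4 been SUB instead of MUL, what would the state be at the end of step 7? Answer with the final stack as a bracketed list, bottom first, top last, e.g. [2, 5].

(re-executing from step 4 with the substitution; state before step 4: [39, 57, -91])
4 | SUB | [39, 148]
5 | DUP | [39, 148, 148]
6 | SUB | [39, 0]
7 | DROP | [39]

[39]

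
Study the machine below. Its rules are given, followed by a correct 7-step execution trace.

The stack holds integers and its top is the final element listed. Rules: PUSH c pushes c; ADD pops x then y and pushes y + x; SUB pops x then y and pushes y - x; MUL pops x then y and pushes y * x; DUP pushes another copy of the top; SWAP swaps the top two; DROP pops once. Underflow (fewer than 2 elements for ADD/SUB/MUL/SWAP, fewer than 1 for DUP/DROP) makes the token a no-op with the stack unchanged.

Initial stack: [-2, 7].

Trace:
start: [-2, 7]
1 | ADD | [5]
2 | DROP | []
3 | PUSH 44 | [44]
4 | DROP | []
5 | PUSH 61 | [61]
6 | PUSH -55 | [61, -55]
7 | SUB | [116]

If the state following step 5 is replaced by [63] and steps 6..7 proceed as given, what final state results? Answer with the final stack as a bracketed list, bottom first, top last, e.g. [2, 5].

[118]

state after step 5 := [63]
6 | PUSH -55 | [63, -55]
7 | SUB | [118]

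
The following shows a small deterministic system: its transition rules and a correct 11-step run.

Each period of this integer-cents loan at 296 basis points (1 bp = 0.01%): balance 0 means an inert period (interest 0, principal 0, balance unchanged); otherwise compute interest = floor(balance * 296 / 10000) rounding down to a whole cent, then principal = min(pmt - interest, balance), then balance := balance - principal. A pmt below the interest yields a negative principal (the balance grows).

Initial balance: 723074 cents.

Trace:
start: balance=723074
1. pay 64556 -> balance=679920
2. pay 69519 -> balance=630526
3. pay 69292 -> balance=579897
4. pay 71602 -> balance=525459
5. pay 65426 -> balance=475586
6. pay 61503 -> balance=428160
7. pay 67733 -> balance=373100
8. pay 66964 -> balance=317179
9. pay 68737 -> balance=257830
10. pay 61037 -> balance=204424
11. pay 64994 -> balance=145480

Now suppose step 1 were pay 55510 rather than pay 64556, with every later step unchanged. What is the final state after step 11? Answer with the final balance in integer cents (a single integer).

157591

(re-executing from step 1 with the substitution; state before step 1: balance=723074)
1. pay 55510 -> balance=688966
2. pay 69519 -> balance=639840
3. pay 69292 -> balance=589487
4. pay 71602 -> balance=535333
5. pay 65426 -> balance=485752
6. pay 61503 -> balance=438627
7. pay 67733 -> balance=383877
8. pay 66964 -> balance=328275
9. pay 68737 -> balance=269254
10. pay 61037 -> balance=216186
11. pay 64994 -> balance=157591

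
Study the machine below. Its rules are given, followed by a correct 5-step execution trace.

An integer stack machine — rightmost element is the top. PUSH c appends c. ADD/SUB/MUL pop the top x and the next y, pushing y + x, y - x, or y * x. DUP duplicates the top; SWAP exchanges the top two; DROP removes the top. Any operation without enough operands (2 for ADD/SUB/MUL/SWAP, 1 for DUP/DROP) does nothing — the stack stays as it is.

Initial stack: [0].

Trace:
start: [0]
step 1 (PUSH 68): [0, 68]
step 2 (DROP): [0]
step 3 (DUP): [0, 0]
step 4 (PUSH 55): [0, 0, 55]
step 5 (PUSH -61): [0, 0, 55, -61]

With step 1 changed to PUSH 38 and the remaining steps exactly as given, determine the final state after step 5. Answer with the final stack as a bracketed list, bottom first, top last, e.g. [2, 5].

(re-executing from step 1 with the substitution; state before step 1: [0])
step 1 (PUSH 38): [0, 38]
step 2 (DROP): [0]
step 3 (DUP): [0, 0]
step 4 (PUSH 55): [0, 0, 55]
step 5 (PUSH -61): [0, 0, 55, -61]

[0, 0, 55, -61]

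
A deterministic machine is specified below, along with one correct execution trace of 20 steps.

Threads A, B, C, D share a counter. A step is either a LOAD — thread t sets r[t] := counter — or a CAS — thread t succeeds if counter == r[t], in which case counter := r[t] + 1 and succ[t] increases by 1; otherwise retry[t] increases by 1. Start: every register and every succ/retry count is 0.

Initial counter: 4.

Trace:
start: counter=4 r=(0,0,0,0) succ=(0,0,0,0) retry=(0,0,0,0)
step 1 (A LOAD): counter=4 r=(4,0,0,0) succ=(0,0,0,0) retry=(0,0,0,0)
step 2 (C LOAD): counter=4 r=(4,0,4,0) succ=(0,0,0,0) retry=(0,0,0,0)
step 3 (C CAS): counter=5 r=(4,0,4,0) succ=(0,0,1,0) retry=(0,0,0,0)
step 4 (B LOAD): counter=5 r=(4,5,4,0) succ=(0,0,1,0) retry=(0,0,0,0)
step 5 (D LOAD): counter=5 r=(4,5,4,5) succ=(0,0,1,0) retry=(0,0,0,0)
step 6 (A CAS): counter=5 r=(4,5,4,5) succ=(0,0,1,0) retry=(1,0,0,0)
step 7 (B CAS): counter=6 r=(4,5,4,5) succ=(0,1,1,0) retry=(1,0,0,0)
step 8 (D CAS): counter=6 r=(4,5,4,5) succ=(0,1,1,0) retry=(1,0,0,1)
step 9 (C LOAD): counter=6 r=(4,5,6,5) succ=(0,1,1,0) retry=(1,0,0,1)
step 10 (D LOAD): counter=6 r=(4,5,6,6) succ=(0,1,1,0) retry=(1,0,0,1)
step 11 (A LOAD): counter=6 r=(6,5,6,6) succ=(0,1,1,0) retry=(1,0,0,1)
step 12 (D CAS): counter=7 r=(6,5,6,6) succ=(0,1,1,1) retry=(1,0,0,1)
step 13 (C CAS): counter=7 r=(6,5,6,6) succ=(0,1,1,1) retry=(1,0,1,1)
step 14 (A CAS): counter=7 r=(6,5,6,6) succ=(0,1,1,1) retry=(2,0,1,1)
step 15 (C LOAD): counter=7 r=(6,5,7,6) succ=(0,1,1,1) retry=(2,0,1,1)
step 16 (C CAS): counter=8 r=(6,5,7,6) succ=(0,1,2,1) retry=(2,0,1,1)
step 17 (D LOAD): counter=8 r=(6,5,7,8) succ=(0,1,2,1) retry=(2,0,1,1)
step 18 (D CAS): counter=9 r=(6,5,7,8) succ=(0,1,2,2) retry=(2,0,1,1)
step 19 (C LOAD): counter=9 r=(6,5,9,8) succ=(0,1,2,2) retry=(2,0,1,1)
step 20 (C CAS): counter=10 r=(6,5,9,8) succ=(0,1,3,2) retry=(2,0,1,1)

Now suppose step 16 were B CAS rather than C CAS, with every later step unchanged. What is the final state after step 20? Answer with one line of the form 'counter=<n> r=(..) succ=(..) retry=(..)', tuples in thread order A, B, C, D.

counter=9 r=(6,5,8,7) succ=(0,1,2,2) retry=(2,1,1,1)

(re-executing from step 16 with the substitution; state before step 16: counter=7 r=(6,5,7,6) succ=(0,1,1,1) retry=(2,0,1,1))
step 16 (B CAS): counter=7 r=(6,5,7,6) succ=(0,1,1,1) retry=(2,1,1,1)
step 17 (D LOAD): counter=7 r=(6,5,7,7) succ=(0,1,1,1) retry=(2,1,1,1)
step 18 (D CAS): counter=8 r=(6,5,7,7) succ=(0,1,1,2) retry=(2,1,1,1)
step 19 (C LOAD): counter=8 r=(6,5,8,7) succ=(0,1,1,2) retry=(2,1,1,1)
step 20 (C CAS): counter=9 r=(6,5,8,7) succ=(0,1,2,2) retry=(2,1,1,1)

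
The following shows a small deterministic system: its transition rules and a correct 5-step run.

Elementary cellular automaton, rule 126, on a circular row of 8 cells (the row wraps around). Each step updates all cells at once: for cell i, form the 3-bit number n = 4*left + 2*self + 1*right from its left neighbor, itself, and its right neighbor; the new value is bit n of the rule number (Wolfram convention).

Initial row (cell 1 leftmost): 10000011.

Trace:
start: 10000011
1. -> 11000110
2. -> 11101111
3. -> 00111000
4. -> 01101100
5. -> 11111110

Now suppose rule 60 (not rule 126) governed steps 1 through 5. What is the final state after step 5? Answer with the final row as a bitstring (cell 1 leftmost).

01100110

(re-executing steps 1..5 under rule 60; state before step 1: 10000011)
1. -> 01000010
2. -> 01100011
3. -> 11010010
4. -> 10111011
5. -> 01100110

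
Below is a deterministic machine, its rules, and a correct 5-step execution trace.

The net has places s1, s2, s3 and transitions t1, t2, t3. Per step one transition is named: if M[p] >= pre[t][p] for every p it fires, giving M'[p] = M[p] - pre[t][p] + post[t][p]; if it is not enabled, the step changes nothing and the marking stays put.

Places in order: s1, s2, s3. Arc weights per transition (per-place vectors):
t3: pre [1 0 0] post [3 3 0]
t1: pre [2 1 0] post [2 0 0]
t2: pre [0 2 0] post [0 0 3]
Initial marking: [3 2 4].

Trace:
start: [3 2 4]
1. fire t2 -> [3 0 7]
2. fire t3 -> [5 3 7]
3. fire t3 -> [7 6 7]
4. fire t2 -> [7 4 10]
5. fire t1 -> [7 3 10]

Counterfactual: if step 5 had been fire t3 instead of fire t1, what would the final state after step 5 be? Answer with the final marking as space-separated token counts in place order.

9 7 10

(re-executing from step 5 with the substitution; state before step 5: [7 4 10])
5. fire t3 -> [9 7 10]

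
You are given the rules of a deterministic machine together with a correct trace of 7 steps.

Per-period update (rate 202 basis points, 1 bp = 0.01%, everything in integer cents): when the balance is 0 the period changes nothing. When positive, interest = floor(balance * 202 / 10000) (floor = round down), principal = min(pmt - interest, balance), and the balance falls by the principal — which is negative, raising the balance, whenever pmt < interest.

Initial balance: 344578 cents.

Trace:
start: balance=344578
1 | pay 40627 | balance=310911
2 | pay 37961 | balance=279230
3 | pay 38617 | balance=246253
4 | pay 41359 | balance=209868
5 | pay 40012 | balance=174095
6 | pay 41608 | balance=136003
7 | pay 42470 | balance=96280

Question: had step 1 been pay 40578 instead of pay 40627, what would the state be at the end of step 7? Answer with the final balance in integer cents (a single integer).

(re-executing from step 1 with the substitution; state before step 1: balance=344578)
1 | pay 40578 | balance=310960
2 | pay 37961 | balance=279280
3 | pay 38617 | balance=246304
4 | pay 41359 | balance=209920
5 | pay 40012 | balance=174148
6 | pay 41608 | balance=136057
7 | pay 42470 | balance=96335

96335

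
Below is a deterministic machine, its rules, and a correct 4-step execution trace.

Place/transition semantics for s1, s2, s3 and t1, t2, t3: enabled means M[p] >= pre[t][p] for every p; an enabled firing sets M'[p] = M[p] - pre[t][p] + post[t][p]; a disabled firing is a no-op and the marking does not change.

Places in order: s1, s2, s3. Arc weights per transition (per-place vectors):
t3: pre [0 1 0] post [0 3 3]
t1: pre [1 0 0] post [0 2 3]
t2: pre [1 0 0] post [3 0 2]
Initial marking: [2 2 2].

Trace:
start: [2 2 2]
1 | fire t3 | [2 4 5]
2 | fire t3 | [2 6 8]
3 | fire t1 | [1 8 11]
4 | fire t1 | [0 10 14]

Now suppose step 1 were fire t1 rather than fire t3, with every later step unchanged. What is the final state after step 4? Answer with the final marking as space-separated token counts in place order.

0 8 11

(re-executing from step 1 with the substitution; state before step 1: [2 2 2])
1 | fire t1 | [1 4 5]
2 | fire t3 | [1 6 8]
3 | fire t1 | [0 8 11]
4 | fire t1 | [0 8 11]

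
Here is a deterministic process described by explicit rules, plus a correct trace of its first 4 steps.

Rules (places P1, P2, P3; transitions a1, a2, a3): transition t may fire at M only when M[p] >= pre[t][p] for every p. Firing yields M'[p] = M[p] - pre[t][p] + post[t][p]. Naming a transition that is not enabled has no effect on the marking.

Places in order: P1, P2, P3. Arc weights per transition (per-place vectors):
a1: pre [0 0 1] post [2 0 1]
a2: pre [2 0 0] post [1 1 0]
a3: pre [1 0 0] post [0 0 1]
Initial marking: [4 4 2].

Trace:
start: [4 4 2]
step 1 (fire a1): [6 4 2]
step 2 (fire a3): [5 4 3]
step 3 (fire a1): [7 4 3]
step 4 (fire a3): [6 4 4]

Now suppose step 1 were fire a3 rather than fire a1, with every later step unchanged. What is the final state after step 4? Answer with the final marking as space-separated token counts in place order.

(re-executing from step 1 with the substitution; state before step 1: [4 4 2])
step 1 (fire a3): [3 4 3]
step 2 (fire a3): [2 4 4]
step 3 (fire a1): [4 4 4]
step 4 (fire a3): [3 4 5]

3 4 5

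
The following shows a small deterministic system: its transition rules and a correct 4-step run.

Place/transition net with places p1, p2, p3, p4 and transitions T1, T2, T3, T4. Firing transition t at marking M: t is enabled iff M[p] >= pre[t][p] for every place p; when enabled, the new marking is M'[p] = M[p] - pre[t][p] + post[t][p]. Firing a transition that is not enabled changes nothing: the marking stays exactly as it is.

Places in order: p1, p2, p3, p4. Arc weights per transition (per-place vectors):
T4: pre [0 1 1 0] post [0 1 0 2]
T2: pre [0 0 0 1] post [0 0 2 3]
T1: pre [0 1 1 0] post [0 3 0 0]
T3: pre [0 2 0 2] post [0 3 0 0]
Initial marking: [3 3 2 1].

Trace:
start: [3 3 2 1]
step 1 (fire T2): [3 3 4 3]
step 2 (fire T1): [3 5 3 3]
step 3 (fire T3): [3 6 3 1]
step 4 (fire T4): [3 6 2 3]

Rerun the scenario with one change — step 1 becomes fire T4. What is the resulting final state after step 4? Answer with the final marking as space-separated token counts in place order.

(re-executing from step 1 with the substitution; state before step 1: [3 3 2 1])
step 1 (fire T4): [3 3 1 3]
step 2 (fire T1): [3 5 0 3]
step 3 (fire T3): [3 6 0 1]
step 4 (fire T4): [3 6 0 1]

3 6 0 1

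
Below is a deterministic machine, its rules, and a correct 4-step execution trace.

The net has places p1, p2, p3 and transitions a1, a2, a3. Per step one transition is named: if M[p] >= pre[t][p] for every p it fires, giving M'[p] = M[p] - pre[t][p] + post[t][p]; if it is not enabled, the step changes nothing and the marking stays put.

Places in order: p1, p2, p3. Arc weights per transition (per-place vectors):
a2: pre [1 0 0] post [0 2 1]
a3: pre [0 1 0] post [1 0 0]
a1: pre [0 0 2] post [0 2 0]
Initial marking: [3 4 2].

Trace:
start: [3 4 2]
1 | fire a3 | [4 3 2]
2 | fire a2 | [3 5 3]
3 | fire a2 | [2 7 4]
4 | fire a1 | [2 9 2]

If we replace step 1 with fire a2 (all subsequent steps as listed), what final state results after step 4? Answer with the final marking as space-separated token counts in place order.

(re-executing from step 1 with the substitution; state before step 1: [3 4 2])
1 | fire a2 | [2 6 3]
2 | fire a2 | [1 8 4]
3 | fire a2 | [0 10 5]
4 | fire a1 | [0 12 3]

0 12 3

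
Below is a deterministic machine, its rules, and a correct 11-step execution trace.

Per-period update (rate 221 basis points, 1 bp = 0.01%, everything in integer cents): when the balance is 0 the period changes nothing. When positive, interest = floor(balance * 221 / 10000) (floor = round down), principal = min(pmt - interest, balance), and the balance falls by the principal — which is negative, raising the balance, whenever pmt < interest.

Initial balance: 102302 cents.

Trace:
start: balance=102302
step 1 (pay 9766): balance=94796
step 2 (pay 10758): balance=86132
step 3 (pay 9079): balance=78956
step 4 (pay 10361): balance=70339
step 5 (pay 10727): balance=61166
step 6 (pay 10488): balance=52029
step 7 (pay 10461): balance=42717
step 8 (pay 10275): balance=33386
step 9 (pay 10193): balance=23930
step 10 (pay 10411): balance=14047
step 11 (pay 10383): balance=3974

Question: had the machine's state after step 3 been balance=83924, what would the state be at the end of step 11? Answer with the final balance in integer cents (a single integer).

state after step 3 := balance=83924
step 4 (pay 10361): balance=75417
step 5 (pay 10727): balance=66356
step 6 (pay 10488): balance=57334
step 7 (pay 10461): balance=48140
step 8 (pay 10275): balance=38928
step 9 (pay 10193): balance=29595
step 10 (pay 10411): balance=19838
step 11 (pay 10383): balance=9893

9893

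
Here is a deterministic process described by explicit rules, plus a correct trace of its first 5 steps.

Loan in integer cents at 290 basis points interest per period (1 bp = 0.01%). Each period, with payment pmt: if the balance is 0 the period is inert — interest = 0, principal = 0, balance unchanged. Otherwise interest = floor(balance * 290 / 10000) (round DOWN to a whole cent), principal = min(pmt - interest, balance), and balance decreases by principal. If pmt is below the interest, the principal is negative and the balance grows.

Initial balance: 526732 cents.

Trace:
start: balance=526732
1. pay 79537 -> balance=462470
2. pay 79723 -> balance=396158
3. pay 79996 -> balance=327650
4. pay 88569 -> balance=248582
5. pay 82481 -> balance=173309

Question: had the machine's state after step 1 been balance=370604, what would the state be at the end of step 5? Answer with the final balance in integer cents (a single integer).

70315

state after step 1 := balance=370604
2. pay 79723 -> balance=301628
3. pay 79996 -> balance=230379
4. pay 88569 -> balance=148490
5. pay 82481 -> balance=70315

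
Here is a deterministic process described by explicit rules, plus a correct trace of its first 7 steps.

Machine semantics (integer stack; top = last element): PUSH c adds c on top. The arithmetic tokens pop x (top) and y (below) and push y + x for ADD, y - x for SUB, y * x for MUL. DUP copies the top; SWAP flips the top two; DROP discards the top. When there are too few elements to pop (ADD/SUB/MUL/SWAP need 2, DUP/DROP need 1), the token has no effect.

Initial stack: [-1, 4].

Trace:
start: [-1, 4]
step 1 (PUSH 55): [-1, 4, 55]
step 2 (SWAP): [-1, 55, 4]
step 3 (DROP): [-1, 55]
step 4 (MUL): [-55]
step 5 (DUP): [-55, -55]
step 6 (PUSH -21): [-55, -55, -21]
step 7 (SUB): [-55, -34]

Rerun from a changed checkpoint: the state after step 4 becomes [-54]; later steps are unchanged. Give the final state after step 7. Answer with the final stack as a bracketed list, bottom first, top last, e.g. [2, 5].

state after step 4 := [-54]
step 5 (DUP): [-54, -54]
step 6 (PUSH -21): [-54, -54, -21]
step 7 (SUB): [-54, -33]

[-54, -33]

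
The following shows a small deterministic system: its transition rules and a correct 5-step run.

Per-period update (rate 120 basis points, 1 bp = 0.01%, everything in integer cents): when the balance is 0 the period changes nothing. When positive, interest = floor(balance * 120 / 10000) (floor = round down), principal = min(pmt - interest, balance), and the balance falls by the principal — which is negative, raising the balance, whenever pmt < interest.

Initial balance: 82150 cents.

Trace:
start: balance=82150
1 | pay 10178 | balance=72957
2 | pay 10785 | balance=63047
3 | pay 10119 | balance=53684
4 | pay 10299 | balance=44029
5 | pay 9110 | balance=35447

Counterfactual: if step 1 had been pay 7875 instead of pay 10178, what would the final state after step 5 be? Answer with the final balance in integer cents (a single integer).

(re-executing from step 1 with the substitution; state before step 1: balance=82150)
1 | pay 7875 | balance=75260
2 | pay 10785 | balance=65378
3 | pay 10119 | balance=56043
4 | pay 10299 | balance=46416
5 | pay 9110 | balance=37862

37862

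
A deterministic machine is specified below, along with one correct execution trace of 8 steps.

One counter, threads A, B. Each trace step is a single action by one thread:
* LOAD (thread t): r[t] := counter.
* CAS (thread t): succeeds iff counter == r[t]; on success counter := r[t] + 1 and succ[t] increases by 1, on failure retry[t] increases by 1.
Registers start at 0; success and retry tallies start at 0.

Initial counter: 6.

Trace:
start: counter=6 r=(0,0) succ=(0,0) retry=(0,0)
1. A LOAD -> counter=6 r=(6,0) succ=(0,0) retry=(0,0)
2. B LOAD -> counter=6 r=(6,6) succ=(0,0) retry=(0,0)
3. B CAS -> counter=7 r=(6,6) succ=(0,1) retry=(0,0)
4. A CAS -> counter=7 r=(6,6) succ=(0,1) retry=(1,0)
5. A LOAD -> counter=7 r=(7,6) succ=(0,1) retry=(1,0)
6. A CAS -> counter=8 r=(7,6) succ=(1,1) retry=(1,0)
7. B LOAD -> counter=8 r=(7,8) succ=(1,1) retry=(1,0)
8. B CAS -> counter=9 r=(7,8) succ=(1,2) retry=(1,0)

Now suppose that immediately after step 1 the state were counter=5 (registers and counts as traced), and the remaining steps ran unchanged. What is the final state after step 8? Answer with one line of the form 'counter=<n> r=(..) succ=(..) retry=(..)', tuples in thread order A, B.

counter=9 r=(7,8) succ=(2,2) retry=(0,0)

state after step 1 := counter=5 r=(6,0) succ=(0,0) retry=(0,0)
2. B LOAD -> counter=5 r=(6,5) succ=(0,0) retry=(0,0)
3. B CAS -> counter=6 r=(6,5) succ=(0,1) retry=(0,0)
4. A CAS -> counter=7 r=(6,5) succ=(1,1) retry=(0,0)
5. A LOAD -> counter=7 r=(7,5) succ=(1,1) retry=(0,0)
6. A CAS -> counter=8 r=(7,5) succ=(2,1) retry=(0,0)
7. B LOAD -> counter=8 r=(7,8) succ=(2,1) retry=(0,0)
8. B CAS -> counter=9 r=(7,8) succ=(2,2) retry=(0,0)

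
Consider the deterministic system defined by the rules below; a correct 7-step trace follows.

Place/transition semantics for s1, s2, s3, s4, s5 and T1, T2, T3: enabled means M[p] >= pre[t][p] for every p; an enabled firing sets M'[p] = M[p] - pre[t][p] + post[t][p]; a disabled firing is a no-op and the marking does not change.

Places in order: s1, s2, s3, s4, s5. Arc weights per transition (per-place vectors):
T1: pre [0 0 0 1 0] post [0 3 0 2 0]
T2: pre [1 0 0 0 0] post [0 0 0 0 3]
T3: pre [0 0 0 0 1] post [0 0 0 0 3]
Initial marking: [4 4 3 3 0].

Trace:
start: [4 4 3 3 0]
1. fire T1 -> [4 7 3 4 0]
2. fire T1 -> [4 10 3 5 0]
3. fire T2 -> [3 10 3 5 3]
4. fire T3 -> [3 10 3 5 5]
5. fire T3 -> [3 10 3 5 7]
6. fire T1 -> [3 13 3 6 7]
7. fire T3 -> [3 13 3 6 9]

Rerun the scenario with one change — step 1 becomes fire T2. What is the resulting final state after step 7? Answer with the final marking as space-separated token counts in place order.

2 10 3 5 12

(re-executing from step 1 with the substitution; state before step 1: [4 4 3 3 0])
1. fire T2 -> [3 4 3 3 3]
2. fire T1 -> [3 7 3 4 3]
3. fire T2 -> [2 7 3 4 6]
4. fire T3 -> [2 7 3 4 8]
5. fire T3 -> [2 7 3 4 10]
6. fire T1 -> [2 10 3 5 10]
7. fire T3 -> [2 10 3 5 12]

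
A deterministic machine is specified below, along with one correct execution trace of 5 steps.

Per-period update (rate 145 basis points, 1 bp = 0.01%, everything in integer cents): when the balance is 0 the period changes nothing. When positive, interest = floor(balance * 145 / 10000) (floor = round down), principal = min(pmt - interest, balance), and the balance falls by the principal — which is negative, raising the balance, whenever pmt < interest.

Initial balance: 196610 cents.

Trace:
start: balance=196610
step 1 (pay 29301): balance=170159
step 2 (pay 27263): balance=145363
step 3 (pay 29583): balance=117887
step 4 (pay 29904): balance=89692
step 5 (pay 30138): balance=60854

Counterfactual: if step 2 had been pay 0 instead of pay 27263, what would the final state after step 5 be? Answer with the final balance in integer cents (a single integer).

89321

(re-executing from step 2 with the substitution; state before step 2: balance=170159)
step 2 (pay 0): balance=172626
step 3 (pay 29583): balance=145546
step 4 (pay 29904): balance=117752
step 5 (pay 30138): balance=89321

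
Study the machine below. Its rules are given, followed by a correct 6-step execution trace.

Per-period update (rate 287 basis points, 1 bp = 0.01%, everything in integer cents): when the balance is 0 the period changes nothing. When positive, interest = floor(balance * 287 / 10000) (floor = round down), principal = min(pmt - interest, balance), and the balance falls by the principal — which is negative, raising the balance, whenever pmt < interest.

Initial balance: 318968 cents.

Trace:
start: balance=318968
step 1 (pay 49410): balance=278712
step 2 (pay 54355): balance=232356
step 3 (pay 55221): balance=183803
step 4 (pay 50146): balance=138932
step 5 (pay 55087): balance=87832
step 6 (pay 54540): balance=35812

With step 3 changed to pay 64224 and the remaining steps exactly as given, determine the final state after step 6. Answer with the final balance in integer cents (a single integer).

(re-executing from step 3 with the substitution; state before step 3: balance=232356)
step 3 (pay 64224): balance=174800
step 4 (pay 50146): balance=129670
step 5 (pay 55087): balance=78304
step 6 (pay 54540): balance=26011

26011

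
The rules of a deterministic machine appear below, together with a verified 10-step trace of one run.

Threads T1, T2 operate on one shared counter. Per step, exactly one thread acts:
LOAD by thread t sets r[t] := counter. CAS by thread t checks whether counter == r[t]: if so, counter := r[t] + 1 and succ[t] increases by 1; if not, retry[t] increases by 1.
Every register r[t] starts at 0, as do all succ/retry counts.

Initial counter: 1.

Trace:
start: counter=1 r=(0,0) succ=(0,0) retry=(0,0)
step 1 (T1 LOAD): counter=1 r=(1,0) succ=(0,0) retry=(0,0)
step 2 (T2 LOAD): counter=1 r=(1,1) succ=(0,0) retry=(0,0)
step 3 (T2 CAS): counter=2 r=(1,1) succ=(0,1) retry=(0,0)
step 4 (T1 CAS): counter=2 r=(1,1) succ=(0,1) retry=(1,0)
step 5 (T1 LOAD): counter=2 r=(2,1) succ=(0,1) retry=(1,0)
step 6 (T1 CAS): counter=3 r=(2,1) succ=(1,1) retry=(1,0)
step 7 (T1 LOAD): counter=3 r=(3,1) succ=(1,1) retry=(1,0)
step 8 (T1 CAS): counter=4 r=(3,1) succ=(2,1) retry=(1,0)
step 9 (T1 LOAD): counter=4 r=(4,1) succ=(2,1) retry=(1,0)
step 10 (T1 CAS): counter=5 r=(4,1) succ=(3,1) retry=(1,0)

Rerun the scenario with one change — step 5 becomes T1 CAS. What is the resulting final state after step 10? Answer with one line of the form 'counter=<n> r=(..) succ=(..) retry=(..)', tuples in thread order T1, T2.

(re-executing from step 5 with the substitution; state before step 5: counter=2 r=(1,1) succ=(0,1) retry=(1,0))
step 5 (T1 CAS): counter=2 r=(1,1) succ=(0,1) retry=(2,0)
step 6 (T1 CAS): counter=2 r=(1,1) succ=(0,1) retry=(3,0)
step 7 (T1 LOAD): counter=2 r=(2,1) succ=(0,1) retry=(3,0)
step 8 (T1 CAS): counter=3 r=(2,1) succ=(1,1) retry=(3,0)
step 9 (T1 LOAD): counter=3 r=(3,1) succ=(1,1) retry=(3,0)
step 10 (T1 CAS): counter=4 r=(3,1) succ=(2,1) retry=(3,0)

counter=4 r=(3,1) succ=(2,1) retry=(3,0)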